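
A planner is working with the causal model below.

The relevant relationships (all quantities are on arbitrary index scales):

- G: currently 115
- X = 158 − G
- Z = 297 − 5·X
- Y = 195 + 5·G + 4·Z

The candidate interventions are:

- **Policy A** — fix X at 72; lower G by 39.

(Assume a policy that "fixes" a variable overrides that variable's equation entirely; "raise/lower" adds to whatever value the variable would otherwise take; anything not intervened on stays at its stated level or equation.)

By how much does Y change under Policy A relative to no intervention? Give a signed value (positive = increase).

Baseline:
  G = 115
  X = 158 − 115 = 43
  Z = 297 − 5·43 = 82
  Y = 195 + 5·115 + 4·82 = 1098
Policy A (X := 72, G − 39):
  G = 115 − 39 = 76
  X = 72
  Z = 297 − 5·72 = -63
  Y = 195 + 5·76 + 4·(-63) = 323
Change in Y: 323 − 1098 = -775

-775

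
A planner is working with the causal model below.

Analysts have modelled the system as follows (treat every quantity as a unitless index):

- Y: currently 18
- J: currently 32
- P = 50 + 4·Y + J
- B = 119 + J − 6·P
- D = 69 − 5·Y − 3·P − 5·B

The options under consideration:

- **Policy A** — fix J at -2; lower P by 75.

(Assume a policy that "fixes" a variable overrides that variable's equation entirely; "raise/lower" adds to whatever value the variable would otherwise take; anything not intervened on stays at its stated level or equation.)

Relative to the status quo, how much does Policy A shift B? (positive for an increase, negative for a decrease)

620

Baseline:
  Y = 18
  J = 32
  P = 50 + 4·18 + 32 = 154
  B = 119 + 32 − 6·154 = -773
Policy A (J := -2, P − 75):
  Y = 18
  J = -2
  P = 50 + 4·18 + (-2) (−75 from intervention) = 45
  B = 119 + (-2) − 6·45 = -153
Change in B: -153 − (-773) = 620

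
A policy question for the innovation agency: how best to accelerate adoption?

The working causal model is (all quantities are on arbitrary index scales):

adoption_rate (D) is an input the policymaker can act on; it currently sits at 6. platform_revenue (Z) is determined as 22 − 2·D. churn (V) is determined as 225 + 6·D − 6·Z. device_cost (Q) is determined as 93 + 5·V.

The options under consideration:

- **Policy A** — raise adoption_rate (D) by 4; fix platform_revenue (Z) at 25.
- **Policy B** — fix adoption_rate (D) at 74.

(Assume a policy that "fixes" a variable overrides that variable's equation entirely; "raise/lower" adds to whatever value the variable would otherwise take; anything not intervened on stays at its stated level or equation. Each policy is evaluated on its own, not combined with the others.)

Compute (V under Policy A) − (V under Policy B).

-1290

Policy A (D + 4, Z := 25):
  D = 6 + 4 = 10
  Z = 25
  V = 225 + 6·10 − 6·25 = 135
Policy B (D := 74):
  D = 74
  Z = 22 − 2·74 = -126
  V = 225 + 6·74 − 6·(-126) = 1425
V: 135 − 1425 = -1290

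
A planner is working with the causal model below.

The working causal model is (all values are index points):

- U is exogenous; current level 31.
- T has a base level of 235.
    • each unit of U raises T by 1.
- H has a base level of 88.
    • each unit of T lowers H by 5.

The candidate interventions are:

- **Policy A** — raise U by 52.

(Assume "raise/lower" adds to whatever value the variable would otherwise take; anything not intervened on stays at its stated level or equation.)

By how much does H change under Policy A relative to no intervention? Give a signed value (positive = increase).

-260

Baseline:
  U = 31
  T = 235 + 31 = 266
  H = 88 − 5·266 = -1242
Policy A (U + 52):
  U = 31 + 52 = 83
  T = 235 + 83 = 318
  H = 88 − 5·318 = -1502
Change in H: -1502 − (-1242) = -260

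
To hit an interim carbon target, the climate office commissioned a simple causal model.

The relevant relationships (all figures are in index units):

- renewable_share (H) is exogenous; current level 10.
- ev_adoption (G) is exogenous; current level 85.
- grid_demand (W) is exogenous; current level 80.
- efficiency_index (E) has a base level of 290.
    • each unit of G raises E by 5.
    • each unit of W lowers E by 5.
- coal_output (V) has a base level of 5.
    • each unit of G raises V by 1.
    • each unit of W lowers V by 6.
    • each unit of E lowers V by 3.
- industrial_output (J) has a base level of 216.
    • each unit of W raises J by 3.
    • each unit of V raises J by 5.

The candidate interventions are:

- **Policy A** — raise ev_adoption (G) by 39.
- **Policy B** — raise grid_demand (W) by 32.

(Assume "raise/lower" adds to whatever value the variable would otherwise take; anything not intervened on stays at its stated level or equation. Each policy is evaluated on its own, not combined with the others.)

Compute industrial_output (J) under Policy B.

Policy B (W + 32):
  G = 85
  W = 80 + 32 = 112
  E = 290 + 5·85 − 5·112 = 155
  V = 5 + 85 − 6·112 − 3·155 = -1047
  J = 216 + 3·112 + 5·(-1047) = -4683

-4683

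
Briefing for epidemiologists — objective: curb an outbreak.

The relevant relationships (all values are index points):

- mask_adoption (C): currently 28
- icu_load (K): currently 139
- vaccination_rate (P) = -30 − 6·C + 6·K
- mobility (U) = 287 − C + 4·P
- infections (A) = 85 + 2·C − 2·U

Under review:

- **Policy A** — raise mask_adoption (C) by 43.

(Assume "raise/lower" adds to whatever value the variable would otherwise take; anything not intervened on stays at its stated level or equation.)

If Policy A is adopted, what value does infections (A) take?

-3229

Policy A (C + 43):
  C = 28 + 43 = 71
  K = 139
  P = -30 − 6·71 + 6·139 = 378
  U = 287 − 71 + 4·378 = 1728
  A = 85 + 2·71 − 2·1728 = -3229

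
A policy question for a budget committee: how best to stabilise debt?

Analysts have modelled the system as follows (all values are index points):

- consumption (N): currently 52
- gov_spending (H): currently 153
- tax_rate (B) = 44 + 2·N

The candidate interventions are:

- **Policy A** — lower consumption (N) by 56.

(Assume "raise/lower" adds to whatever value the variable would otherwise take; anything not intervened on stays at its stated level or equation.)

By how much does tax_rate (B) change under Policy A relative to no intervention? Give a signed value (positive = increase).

-112

Baseline:
  N = 52
  B = 44 + 2·52 = 148
Policy A (N − 56):
  N = 52 − 56 = -4
  B = 44 + 2·(-4) = 36
Change in B: 36 − 148 = -112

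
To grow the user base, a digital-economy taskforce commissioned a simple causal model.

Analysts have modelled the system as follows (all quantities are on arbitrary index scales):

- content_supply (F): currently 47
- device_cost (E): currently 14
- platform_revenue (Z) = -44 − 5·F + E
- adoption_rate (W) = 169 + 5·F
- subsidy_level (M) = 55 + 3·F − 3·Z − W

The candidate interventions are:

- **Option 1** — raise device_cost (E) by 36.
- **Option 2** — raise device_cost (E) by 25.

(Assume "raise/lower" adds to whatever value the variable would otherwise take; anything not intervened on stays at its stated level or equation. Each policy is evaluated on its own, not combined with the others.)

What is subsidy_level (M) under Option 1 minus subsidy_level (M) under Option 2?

-33

Option 1 (E + 36):
  F = 47
  E = 14 + 36 = 50
  Z = -44 − 5·47 + 50 = -229
  W = 169 + 5·47 = 404
  M = 55 + 3·47 − 3·(-229) − 404 = 479
Option 2 (E + 25):
  F = 47
  E = 14 + 25 = 39
  Z = -44 − 5·47 + 39 = -240
  W = 169 + 5·47 = 404
  M = 55 + 3·47 − 3·(-240) − 404 = 512
M: 479 − 512 = -33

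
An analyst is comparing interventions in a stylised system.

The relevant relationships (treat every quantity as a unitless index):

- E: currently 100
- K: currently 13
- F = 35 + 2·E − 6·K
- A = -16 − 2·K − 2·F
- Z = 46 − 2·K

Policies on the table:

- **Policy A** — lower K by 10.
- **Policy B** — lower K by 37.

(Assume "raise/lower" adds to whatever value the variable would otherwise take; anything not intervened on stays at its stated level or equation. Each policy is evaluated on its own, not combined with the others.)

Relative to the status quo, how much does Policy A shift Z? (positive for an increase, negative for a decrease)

20

Baseline:
  K = 13
  Z = 46 − 2·13 = 20
Policy A (K − 10):
  K = 13 − 10 = 3
  Z = 46 − 2·3 = 40
Change in Z: 40 − 20 = 20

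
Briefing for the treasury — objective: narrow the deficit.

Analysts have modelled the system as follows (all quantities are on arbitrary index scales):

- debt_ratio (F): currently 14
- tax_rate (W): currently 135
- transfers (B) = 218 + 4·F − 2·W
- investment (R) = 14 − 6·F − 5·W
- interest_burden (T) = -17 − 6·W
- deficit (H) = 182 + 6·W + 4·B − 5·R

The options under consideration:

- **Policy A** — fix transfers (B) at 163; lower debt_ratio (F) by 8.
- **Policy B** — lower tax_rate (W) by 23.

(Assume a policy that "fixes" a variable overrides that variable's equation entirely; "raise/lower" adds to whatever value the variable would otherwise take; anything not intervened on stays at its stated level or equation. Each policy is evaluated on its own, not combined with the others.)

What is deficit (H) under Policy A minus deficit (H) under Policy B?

925

Policy A (B := 163, F − 8):
  F = 14 − 8 = 6
  W = 135
  B = 163
  R = 14 − 6·6 − 5·135 = -697
  H = 182 + 6·135 + 4·163 − 5·(-697) = 5129
Policy B (W − 23):
  F = 14
  W = 135 − 23 = 112
  B = 218 + 4·14 − 2·112 = 50
  R = 14 − 6·14 − 5·112 = -630
  H = 182 + 6·112 + 4·50 − 5·(-630) = 4204
H: 5129 − 4204 = 925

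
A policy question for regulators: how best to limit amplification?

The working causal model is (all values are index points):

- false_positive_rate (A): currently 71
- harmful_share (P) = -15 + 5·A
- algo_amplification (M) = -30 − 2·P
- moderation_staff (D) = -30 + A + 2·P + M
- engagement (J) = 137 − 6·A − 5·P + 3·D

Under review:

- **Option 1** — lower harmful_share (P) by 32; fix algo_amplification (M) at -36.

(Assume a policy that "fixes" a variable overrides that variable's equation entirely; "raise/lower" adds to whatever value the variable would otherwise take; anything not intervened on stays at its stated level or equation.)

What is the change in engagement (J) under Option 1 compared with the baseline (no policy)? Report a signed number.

1990

Baseline:
  A = 71
  P = -15 + 5·71 = 340
  M = -30 − 2·340 = -710
  D = -30 + 71 + 2·340 + (-710) = 11
  J = 137 − 6·71 − 5·340 + 3·11 = -1956
Option 1 (P − 32, M := -36):
  A = 71
  P = -15 + 5·71 (−32 from intervention) = 308
  M = -36
  D = -30 + 71 + 2·308 + (-36) = 621
  J = 137 − 6·71 − 5·308 + 3·621 = 34
Change in J: 34 − (-1956) = 1990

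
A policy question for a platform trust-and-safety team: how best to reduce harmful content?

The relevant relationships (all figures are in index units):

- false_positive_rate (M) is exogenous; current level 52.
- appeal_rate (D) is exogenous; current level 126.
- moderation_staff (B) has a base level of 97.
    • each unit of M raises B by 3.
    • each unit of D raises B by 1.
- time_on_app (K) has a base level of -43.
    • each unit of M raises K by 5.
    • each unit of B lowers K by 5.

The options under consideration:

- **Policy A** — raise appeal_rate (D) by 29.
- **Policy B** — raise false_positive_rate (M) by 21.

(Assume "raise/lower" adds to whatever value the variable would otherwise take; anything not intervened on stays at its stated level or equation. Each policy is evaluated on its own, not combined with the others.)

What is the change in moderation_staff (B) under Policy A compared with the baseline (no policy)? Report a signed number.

29

Baseline:
  M = 52
  D = 126
  B = 97 + 3·52 + 126 = 379
Policy A (D + 29):
  M = 52
  D = 126 + 29 = 155
  B = 97 + 3·52 + 155 = 408
Change in B: 408 − 379 = 29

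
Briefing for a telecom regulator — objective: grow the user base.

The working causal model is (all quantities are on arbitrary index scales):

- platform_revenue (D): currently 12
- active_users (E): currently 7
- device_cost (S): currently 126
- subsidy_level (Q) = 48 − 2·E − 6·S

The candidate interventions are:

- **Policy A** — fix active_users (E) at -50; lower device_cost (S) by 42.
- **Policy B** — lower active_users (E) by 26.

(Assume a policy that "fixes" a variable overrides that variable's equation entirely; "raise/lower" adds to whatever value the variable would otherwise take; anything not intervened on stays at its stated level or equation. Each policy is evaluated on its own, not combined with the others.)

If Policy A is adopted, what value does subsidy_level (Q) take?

Policy A (E := -50, S − 42):
  E = -50
  S = 126 − 42 = 84
  Q = 48 − 2·(-50) − 6·84 = -356

-356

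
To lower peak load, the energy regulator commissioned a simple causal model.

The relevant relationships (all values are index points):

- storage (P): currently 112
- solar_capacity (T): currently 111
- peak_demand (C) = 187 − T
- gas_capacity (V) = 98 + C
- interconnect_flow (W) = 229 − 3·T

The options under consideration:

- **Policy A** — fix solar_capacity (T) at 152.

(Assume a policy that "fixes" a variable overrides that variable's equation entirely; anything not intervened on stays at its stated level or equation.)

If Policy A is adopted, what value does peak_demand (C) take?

Policy A (T := 152):
  T = 152
  C = 187 − 152 = 35

35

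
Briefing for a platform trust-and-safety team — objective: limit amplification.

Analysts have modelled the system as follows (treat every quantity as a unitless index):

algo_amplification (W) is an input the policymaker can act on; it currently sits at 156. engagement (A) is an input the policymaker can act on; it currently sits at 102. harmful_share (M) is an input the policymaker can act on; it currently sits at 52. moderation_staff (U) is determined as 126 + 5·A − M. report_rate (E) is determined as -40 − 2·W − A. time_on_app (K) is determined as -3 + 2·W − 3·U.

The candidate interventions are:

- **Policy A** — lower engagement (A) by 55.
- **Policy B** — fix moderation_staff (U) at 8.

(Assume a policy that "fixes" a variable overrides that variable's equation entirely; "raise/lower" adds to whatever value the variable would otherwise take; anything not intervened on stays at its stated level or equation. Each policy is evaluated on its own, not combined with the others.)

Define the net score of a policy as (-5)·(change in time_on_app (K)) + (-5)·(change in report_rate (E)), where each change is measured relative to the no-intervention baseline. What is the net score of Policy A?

-4400

Baseline:
  W = 156
  A = 102
  M = 52
  U = 126 + 5·102 − 52 = 584
  E = -40 − 2·156 − 102 = -454
  K = -3 + 2·156 − 3·584 = -1443
Policy A (A − 55):
  W = 156
  A = 102 − 55 = 47
  M = 52
  U = 126 + 5·47 − 52 = 309
  E = -40 − 2·156 − 47 = -399
  K = -3 + 2·156 − 3·309 = -618
ΔK = -618 − (-1443) = 825; ΔE = -399 − (-454) = 55
Score = (-5)·825 + (-5)·55 = -4400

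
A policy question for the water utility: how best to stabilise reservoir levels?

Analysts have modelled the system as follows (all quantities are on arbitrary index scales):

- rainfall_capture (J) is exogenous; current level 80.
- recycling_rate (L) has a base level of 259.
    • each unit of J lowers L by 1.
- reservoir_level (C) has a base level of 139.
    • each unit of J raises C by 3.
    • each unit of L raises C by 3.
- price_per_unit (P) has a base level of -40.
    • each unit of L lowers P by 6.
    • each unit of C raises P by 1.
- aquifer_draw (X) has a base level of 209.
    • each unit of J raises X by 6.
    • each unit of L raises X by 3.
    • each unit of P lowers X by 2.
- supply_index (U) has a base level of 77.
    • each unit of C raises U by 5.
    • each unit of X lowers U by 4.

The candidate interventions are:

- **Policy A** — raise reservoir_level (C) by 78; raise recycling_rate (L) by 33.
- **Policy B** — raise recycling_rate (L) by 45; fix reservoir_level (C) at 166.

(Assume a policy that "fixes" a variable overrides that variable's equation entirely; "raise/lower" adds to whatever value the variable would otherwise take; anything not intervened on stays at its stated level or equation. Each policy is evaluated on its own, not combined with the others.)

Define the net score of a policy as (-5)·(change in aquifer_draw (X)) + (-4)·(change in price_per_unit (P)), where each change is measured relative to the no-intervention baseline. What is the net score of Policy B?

-6795

Baseline:
  J = 80
  L = 259 − 80 = 179
  C = 139 + 3·80 + 3·179 = 916
  P = -40 − 6·179 + 916 = -198
  X = 209 + 6·80 + 3·179 − 2·(-198) = 1622
Policy B (L + 45, C := 166):
  J = 80
  L = 259 − 80 (+45 from intervention) = 224
  C = 166
  P = -40 − 6·224 + 166 = -1218
  X = 209 + 6·80 + 3·224 − 2·(-1218) = 3797
ΔX = 3797 − 1622 = 2175; ΔP = -1218 − (-198) = -1020
Score = (-5)·2175 + (-4)·(-1020) = -6795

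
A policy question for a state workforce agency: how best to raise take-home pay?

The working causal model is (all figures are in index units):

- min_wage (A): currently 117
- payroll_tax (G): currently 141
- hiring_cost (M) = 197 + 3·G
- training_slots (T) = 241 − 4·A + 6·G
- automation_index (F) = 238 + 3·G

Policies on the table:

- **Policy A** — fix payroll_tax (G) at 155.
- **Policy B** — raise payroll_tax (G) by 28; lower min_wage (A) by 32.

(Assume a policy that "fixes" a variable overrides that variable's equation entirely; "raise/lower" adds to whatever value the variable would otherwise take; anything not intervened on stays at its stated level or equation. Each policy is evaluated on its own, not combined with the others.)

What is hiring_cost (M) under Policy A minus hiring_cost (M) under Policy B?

Policy A (G := 155):
  G = 155
  M = 197 + 3·155 = 662
Policy B (G + 28, A − 32):
  G = 141 + 28 = 169
  M = 197 + 3·169 = 704
M: 662 − 704 = -42

-42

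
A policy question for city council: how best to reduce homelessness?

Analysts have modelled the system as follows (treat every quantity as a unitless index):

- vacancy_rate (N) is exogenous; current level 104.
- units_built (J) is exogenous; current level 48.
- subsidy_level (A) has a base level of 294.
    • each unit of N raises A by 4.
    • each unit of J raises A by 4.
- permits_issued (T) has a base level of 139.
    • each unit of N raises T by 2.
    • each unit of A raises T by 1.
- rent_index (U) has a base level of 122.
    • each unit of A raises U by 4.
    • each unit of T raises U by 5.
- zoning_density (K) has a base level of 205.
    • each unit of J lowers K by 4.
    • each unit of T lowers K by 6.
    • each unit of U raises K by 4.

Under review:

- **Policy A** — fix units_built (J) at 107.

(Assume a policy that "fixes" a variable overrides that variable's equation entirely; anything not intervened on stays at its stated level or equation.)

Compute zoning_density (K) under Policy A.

Policy A (J := 107):
  N = 104
  J = 107
  A = 294 + 4·104 + 4·107 = 1138
  T = 139 + 2·104 + 1138 = 1485
  U = 122 + 4·1138 + 5·1485 = 12099
  K = 205 − 4·107 − 6·1485 + 4·12099 = 39263

39263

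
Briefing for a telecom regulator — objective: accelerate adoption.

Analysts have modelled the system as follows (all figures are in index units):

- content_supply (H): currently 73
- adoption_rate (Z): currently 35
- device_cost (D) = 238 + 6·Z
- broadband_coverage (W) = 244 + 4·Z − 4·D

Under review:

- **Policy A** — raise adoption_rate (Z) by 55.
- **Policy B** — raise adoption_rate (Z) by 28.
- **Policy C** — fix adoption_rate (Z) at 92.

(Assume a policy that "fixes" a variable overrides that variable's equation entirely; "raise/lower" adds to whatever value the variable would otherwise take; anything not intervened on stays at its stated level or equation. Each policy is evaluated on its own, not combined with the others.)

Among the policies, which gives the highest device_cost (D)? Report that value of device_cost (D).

Policy A (Z + 55):
  Z = 35 + 55 = 90
  D = 238 + 6·90 = 778
Policy B (Z + 28):
  Z = 35 + 28 = 63
  D = 238 + 6·63 = 616
Policy C (Z := 92):
  Z = 92
  D = 238 + 6·92 = 790
Comparing — Policy A: D=778, Policy B: D=616, Policy C: D=790. Highest is 790 (Policy C).

790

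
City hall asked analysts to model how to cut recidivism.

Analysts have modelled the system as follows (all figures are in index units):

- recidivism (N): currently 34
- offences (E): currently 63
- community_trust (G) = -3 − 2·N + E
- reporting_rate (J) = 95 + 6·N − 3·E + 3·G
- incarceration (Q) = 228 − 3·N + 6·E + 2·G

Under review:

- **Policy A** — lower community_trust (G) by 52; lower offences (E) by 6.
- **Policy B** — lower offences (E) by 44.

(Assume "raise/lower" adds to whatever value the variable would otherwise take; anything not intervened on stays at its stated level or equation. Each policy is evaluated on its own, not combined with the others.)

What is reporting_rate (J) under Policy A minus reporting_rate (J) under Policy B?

Policy A (G − 52, E − 6):
  N = 34
  E = 63 − 6 = 57
  G = -3 − 2·34 + 57 (−52 from intervention) = -66
  J = 95 + 6·34 − 3·57 + 3·(-66) = -70
Policy B (E − 44):
  N = 34
  E = 63 − 44 = 19
  G = -3 − 2·34 + 19 = -52
  J = 95 + 6·34 − 3·19 + 3·(-52) = 86
J: -70 − 86 = -156

-156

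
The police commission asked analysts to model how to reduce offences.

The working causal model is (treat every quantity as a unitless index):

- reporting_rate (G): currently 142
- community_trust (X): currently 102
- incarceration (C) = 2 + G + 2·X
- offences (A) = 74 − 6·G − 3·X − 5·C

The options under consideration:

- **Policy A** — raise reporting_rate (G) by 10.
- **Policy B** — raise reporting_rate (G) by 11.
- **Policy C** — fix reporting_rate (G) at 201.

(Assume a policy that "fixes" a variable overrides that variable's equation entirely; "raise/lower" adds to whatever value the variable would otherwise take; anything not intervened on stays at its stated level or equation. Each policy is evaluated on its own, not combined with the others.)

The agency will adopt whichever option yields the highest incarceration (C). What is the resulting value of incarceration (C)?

Policy A (G + 10):
  G = 142 + 10 = 152
  X = 102
  C = 2 + 152 + 2·102 = 358
Policy B (G + 11):
  G = 142 + 11 = 153
  X = 102
  C = 2 + 153 + 2·102 = 359
Policy C (G := 201):
  G = 201
  X = 102
  C = 2 + 201 + 2·102 = 407
Comparing — Policy A: C=358, Policy B: C=359, Policy C: C=407. Highest is 407 (Policy C).

407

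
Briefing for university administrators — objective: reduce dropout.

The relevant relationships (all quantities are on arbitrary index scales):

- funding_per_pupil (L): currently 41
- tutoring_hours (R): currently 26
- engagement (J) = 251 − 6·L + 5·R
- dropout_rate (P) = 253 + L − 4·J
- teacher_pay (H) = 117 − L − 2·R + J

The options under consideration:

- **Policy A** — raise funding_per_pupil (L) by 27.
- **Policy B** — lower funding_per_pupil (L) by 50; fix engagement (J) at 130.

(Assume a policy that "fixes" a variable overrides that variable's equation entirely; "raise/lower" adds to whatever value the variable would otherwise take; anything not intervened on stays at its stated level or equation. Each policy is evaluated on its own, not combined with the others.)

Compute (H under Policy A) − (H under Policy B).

Policy A (L + 27):
  L = 41 + 27 = 68
  R = 26
  J = 251 − 6·68 + 5·26 = -27
  H = 117 − 68 − 2·26 + (-27) = -30
Policy B (L − 50, J := 130):
  L = 41 − 50 = -9
  R = 26
  J = 130
  H = 117 − (-9) − 2·26 + 130 = 204
H: -30 − 204 = -234

-234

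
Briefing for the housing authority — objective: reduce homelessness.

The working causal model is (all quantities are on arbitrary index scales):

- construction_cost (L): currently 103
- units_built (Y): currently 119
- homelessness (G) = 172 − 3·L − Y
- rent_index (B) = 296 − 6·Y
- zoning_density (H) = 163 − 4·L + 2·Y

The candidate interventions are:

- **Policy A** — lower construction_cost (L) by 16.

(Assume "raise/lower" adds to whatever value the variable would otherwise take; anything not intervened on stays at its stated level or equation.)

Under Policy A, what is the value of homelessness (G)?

Policy A (L − 16):
  L = 103 − 16 = 87
  Y = 119
  G = 172 − 3·87 − 119 = -208

-208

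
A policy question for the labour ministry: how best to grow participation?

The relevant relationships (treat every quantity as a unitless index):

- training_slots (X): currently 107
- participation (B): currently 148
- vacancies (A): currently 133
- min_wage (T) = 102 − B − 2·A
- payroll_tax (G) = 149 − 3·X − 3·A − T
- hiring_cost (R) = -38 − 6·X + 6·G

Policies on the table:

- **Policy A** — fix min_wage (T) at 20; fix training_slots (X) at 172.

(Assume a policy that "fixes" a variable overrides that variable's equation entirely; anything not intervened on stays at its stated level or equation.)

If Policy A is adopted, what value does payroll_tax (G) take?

-786

Policy A (T := 20, X := 172):
  X = 172
  B = 148
  A = 133
  T = 20
  G = 149 − 3·172 − 3·133 − 20 = -786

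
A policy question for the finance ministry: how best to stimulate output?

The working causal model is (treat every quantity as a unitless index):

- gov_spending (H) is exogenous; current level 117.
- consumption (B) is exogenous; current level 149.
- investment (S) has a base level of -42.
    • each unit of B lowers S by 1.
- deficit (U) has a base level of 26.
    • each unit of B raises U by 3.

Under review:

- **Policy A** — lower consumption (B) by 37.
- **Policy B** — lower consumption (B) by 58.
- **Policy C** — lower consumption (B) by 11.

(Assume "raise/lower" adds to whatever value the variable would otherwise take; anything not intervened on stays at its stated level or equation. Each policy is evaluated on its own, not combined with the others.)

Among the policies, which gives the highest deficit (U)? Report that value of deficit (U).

Policy A (B − 37):
  B = 149 − 37 = 112
  U = 26 + 3·112 = 362
Policy B (B − 58):
  B = 149 − 58 = 91
  U = 26 + 3·91 = 299
Policy C (B − 11):
  B = 149 − 11 = 138
  U = 26 + 3·138 = 440
Comparing — Policy A: U=362, Policy B: U=299, Policy C: U=440. Highest is 440 (Policy C).

440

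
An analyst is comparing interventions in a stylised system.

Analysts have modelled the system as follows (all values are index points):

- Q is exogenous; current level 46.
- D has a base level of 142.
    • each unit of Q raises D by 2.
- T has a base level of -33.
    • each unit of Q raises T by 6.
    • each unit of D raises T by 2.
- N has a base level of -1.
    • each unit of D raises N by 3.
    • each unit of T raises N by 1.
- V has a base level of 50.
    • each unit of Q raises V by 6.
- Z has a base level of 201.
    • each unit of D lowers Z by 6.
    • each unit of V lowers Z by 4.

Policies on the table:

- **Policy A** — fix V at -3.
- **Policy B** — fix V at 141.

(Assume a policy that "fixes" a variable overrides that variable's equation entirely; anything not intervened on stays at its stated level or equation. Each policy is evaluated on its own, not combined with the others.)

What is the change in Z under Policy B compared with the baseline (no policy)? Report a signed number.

Baseline:
  Q = 46
  D = 142 + 2·46 = 234
  V = 50 + 6·46 = 326
  Z = 201 − 6·234 − 4·326 = -2507
Policy B (V := 141):
  Q = 46
  D = 142 + 2·46 = 234
  V = 141
  Z = 201 − 6·234 − 4·141 = -1767
Change in Z: -1767 − (-2507) = 740

740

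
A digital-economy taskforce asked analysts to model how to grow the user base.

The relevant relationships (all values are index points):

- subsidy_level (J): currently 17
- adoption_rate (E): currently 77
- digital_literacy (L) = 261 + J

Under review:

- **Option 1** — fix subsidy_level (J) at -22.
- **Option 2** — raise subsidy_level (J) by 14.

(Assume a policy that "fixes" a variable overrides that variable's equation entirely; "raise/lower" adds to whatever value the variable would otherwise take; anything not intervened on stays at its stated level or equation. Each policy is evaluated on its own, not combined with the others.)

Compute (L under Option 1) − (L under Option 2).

Option 1 (J := -22):
  J = -22
  L = 261 + (-22) = 239
Option 2 (J + 14):
  J = 17 + 14 = 31
  L = 261 + 31 = 292
L: 239 − 292 = -53

-53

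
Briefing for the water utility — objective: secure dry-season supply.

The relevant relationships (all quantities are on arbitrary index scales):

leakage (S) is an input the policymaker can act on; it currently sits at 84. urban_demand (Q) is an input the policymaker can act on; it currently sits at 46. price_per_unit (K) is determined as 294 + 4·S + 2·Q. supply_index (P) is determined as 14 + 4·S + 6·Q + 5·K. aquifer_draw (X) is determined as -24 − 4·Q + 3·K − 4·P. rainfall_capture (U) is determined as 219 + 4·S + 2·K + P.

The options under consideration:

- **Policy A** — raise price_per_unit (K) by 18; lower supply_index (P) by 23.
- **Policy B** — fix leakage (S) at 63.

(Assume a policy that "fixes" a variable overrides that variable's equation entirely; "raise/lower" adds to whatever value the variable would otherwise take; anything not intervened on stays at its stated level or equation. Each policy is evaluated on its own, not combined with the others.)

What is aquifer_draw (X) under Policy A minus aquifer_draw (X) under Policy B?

-1978

Policy A (K + 18, P − 23):
  S = 84
  Q = 46
  K = 294 + 4·84 + 2·46 (+18 from intervention) = 740
  P = 14 + 4·84 + 6·46 + 5·740 (−23 from intervention) = 4303
  X = -24 − 4·46 + 3·740 − 4·4303 = -15200
Policy B (S := 63):
  S = 63
  Q = 46
  K = 294 + 4·63 + 2·46 = 638
  P = 14 + 4·63 + 6·46 + 5·638 = 3732
  X = -24 − 4·46 + 3·638 − 4·3732 = -13222
X: -15200 − (-13222) = -1978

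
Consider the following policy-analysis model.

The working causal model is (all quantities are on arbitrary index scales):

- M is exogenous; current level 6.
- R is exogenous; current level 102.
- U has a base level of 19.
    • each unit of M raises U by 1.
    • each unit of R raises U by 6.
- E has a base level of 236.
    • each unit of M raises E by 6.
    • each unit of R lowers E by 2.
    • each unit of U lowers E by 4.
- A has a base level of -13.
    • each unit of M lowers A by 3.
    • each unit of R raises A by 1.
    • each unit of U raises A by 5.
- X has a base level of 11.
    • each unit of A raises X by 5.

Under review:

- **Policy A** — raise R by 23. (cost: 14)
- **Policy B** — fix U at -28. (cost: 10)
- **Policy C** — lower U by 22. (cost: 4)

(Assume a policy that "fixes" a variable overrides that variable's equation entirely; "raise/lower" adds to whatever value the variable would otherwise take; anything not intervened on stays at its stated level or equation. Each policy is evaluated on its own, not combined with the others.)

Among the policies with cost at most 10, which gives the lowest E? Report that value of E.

-2392

Policy B (U := -28):
  M = 6
  R = 102
  U = -28
  E = 236 + 6·6 − 2·102 − 4·(-28) = 180
Policy C (U − 22):
  M = 6
  R = 102
  U = 19 + 6 + 6·102 (−22 from intervention) = 615
  E = 236 + 6·6 − 2·102 − 4·615 = -2392
Comparing — Policy B: E=180, Policy C: E=-2392. Lowest is -2392 (Policy C).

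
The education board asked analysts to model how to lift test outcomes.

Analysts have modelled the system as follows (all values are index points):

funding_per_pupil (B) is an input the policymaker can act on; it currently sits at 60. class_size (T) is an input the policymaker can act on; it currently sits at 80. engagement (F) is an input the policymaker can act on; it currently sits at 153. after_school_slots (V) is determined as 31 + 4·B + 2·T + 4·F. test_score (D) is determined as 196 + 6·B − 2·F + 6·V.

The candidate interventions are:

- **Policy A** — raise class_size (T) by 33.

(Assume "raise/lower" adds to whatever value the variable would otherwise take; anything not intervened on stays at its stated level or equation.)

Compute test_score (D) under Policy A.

Policy A (T + 33):
  B = 60
  T = 80 + 33 = 113
  F = 153
  V = 31 + 4·60 + 2·113 + 4·153 = 1109
  D = 196 + 6·60 − 2·153 + 6·1109 = 6904

6904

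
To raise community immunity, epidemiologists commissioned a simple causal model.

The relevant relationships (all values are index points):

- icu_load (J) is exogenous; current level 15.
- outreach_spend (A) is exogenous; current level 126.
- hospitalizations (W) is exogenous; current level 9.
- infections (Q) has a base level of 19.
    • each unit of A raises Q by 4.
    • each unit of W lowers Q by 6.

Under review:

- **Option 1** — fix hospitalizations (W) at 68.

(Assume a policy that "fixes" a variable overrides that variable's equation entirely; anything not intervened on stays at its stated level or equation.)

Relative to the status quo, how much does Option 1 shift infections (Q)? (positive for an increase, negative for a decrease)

-354

Baseline:
  A = 126
  W = 9
  Q = 19 + 4·126 − 6·9 = 469
Option 1 (W := 68):
  A = 126
  W = 68
  Q = 19 + 4·126 − 6·68 = 115
Change in Q: 115 − 469 = -354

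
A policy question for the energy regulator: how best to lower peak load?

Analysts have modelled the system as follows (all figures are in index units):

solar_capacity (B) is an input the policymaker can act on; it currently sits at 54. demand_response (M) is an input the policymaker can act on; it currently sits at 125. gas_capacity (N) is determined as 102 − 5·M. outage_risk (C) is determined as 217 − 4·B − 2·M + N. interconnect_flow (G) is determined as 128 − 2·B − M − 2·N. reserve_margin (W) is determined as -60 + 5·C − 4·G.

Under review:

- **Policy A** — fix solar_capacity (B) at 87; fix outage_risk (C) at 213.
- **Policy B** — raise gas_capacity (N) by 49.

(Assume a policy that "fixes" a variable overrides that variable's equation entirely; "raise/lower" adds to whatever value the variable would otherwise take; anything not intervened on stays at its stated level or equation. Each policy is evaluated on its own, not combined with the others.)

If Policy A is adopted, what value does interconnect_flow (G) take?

875

Policy A (B := 87, C := 213):
  B = 87
  M = 125
  N = 102 − 5·125 = -523
  G = 128 − 2·87 − 125 − 2·(-523) = 875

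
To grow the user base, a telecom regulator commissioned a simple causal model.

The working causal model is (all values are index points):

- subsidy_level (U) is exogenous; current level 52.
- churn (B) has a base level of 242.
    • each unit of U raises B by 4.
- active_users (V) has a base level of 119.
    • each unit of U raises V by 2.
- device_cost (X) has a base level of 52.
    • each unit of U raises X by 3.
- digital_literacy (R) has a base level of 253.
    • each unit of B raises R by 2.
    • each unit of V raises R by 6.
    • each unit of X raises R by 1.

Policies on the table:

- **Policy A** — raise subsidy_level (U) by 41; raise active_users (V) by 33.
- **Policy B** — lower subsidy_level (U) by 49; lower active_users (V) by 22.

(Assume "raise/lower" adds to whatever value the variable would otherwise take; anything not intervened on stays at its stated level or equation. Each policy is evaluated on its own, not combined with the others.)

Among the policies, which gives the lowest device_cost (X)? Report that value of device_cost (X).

Policy A (U + 41, V + 33):
  U = 52 + 41 = 93
  X = 52 + 3·93 = 331
Policy B (U − 49, V − 22):
  U = 52 − 49 = 3
  X = 52 + 3·3 = 61
Comparing — Policy A: X=331, Policy B: X=61. Lowest is 61 (Policy B).

61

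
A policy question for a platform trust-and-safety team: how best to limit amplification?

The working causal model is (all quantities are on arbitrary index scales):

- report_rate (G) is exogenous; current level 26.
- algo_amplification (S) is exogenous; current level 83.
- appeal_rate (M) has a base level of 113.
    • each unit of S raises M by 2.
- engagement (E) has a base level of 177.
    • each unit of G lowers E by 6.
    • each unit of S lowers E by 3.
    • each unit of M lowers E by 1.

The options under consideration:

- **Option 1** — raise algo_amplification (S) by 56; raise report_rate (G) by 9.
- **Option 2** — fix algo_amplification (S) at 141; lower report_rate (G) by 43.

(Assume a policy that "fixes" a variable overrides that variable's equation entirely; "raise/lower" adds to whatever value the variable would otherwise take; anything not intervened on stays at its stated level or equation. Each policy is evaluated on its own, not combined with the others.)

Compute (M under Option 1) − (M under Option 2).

-4

Option 1 (S + 56, G + 9):
  S = 83 + 56 = 139
  M = 113 + 2·139 = 391
Option 2 (S := 141, G − 43):
  S = 141
  M = 113 + 2·141 = 395
M: 391 − 395 = -4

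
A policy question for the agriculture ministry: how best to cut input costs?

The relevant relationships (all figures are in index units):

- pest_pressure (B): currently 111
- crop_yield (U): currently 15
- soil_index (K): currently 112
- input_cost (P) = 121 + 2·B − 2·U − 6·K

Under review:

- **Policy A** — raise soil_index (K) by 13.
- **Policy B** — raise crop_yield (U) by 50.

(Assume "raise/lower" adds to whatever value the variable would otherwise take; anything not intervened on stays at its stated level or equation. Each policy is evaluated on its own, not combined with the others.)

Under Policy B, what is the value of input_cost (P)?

Policy B (U + 50):
  B = 111
  U = 15 + 50 = 65
  K = 112
  P = 121 + 2·111 − 2·65 − 6·112 = -459

-459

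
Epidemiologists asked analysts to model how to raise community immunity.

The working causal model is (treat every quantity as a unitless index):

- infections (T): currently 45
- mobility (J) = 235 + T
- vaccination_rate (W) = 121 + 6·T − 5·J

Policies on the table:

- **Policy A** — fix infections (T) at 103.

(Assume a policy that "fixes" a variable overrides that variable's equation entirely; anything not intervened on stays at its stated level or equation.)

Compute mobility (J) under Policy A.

338

Policy A (T := 103):
  T = 103
  J = 235 + 103 = 338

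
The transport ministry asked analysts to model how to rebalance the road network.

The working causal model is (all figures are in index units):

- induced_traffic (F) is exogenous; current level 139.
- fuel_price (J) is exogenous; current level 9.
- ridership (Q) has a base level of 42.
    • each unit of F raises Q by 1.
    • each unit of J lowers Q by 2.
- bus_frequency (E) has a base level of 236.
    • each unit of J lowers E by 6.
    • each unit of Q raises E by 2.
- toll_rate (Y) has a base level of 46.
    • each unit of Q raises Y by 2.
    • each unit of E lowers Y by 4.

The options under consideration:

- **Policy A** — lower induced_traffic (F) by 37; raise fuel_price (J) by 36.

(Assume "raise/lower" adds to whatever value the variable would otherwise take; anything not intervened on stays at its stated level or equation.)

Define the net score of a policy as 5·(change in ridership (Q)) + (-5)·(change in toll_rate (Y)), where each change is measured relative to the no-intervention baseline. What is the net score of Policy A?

-8135

Baseline:
  F = 139
  J = 9
  Q = 42 + 139 − 2·9 = 163
  E = 236 − 6·9 + 2·163 = 508
  Y = 46 + 2·163 − 4·508 = -1660
Policy A (F − 37, J + 36):
  F = 139 − 37 = 102
  J = 9 + 36 = 45
  Q = 42 + 102 − 2·45 = 54
  E = 236 − 6·45 + 2·54 = 74
  Y = 46 + 2·54 − 4·74 = -142
ΔQ = 54 − 163 = -109; ΔY = -142 − (-1660) = 1518
Score = 5·(-109) + (-5)·1518 = -8135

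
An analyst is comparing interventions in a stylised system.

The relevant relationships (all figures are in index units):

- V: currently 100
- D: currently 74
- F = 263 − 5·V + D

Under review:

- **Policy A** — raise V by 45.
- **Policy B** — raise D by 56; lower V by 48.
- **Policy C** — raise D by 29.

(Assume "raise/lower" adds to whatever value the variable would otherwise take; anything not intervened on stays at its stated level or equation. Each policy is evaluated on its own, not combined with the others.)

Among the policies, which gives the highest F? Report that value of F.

Policy A (V + 45):
  V = 100 + 45 = 145
  D = 74
  F = 263 − 5·145 + 74 = -388
Policy B (D + 56, V − 48):
  V = 100 − 48 = 52
  D = 74 + 56 = 130
  F = 263 − 5·52 + 130 = 133
Policy C (D + 29):
  V = 100
  D = 74 + 29 = 103
  F = 263 − 5·100 + 103 = -134
Comparing — Policy A: F=-388, Policy B: F=133, Policy C: F=-134. Highest is 133 (Policy B).

133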